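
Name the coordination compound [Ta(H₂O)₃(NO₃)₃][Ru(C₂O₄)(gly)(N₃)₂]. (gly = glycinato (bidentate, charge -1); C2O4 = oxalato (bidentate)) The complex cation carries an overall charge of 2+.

The complex cation is given as 2+; its ligand charges sum to -3, so Ta = +5.
A 1:1 salt means the anion carries the equal and opposite charge, 2−.
Anion: ligand charges sum to -5; for the ion to be 2−, Ru = +3.

triaquatrinitratotantalum(V) diazido(glycinato)oxalatoruthenate(III)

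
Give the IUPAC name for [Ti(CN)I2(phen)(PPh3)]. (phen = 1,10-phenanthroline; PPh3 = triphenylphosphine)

There is no counter-ion, so the complex is neutral overall.
Ligand charges: 1×1,10-phenanthroline (neutral), 2×iodo (-1 each), 1×triphenylphosphine (neutral), 1×cyano (-1 each); total -3. So Ti + (-3) = 0, giving Ti = +3.
Ligands are named alphabetically: cyano before iodo before phenanthroline before triphenylphosphine.

cyanodiiodo(1,10-phenanthroline)(triphenylphosphine)titanium(III)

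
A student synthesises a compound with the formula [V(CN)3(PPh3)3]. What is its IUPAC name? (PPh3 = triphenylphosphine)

tricyanotris(triphenylphosphine)vanadium(III)

There is no counter-ion, so the complex is neutral overall.
Ligand charges: 3×triphenylphosphine (neutral), 3×cyano (-1 each); total -3. So V + (-3) = 0, giving V = +3.
Ligands are named alphabetically: cyano before triphenylphosphine.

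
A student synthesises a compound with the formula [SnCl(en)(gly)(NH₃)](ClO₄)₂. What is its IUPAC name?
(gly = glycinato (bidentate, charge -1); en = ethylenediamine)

amminechloro(ethylenediamine)(glycinato)tin(IV) perchlorate

The 2 perchlorate counter-ions carry a total charge of -2, so each complex ion is 2+.
Ligand charges: 1×ammine (neutral), 1×chloro (-1 each), 1×glycinato (-1 each), 1×ethylenediamine (neutral); total -2. So Sn + (-2) = 2+, giving Sn = +4.
Ligands are named alphabetically: ammine before chloro before ethylenediamine before glycinato.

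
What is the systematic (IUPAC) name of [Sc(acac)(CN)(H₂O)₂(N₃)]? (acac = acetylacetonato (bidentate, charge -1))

There is no counter-ion, so the complex is neutral overall.
Ligand charges: 1×cyano (-1 each), 2×aqua (neutral), 1×azido (-1 each), 1×acetylacetonato (-1 each); total -3. So Sc + (-3) = 0, giving Sc = +3.
Ligands are named alphabetically: acetylacetonato before aqua before azido before cyano.

(acetylacetonato)diaquaazidocyanoscandium(III)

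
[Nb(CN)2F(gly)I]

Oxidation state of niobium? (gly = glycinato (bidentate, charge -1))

No counter-ion: the bracketed complex is neutral.
Ligand charges: 2×CN = -2; 1×I = -1; 1×gly = -1; 1×F = -1; sum -5.
Nb + (-5) = 0 ⇒ Nb is +5.

+5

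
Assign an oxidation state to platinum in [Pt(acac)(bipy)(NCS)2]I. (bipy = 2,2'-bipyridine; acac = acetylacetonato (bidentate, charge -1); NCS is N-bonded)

+4

1 iodide outside the brackets (-1 each) → the complex ion is 1+.
Ligand charges: 1×bipy neutral; 1×acac = -1; 2×NCS = -2; sum -3.
Pt + (-3) = 1+ ⇒ Pt is +4.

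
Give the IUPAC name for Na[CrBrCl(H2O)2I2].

The 1 sodium counter-ion carries a total charge of +1, so each complex ion is 1−.
Ligand charges: 1×chloro (-1 each), 2×iodo (-1 each), 1×bromo (-1 each), 2×aqua (neutral); total -4. So Cr + (-4) = 1−, giving Cr = +3.
The complex ion is anionic, so chromium takes the -ate form chromate(III).

sodium diaquabromochlorodiiodochromate(III)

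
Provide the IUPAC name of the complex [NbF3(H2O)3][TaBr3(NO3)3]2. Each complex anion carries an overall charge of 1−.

Both ions are complex: the cation is named first with the plain metal name, the anion second with the -ate form; each ion's ligands are alphabetised independently.
The complex anion is given as 1−; its ligand charges sum to -6, so Ta = +5.
With 2 anions per cation, the cation must be 2×1 = 2+.
Cation: ligand charges sum to -3; for the ion to be 2+, Nb = +5.

triaquatrifluoroniobium(V) tribromotrinitratotantalate(V)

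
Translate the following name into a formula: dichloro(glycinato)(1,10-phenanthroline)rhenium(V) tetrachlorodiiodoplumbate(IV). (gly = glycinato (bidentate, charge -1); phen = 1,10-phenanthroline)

Cation [Re…]: ligand charges -3, Re(V) ⇒ ion charge 2+.
Anion [Pb…]: ligand charges -6, Pb(IV) ⇒ ion charge 2−.
One 2+ cation balances one 2− anion.

[ReCl2(gly)(phen)][PbCl4I2]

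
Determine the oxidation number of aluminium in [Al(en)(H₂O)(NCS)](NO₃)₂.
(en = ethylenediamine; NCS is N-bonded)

2 nitrate outside the brackets (-1 each) → the complex ion is 2+.
Ligand charges: 1×H2O neutral; 1×en neutral; 1×NCS = -1; sum -1.
Al + (-1) = 2+ ⇒ Al is +3.

+3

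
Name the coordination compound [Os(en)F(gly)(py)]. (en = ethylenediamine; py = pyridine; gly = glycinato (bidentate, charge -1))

There is no counter-ion, so the complex is neutral overall.
Ligand charges: 1×fluoro (-1 each), 1×ethylenediamine (neutral), 1×pyridine (neutral), 1×glycinato (-1 each); total -2. So Os + (-2) = 0, giving Os = +2.
Ligands are named alphabetically: ethylenediamine before fluoro before glycinato before pyridine.

(ethylenediamine)fluoro(glycinato)(pyridine)osmium(II)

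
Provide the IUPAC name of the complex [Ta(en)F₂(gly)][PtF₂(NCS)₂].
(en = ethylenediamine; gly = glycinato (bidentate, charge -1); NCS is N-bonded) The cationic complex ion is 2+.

The complex cation is given as 2+; its ligand charges sum to -3, so Ta = +5.
A 1:1 salt means the anion carries the equal and opposite charge, 2−.
Anion: ligand charges sum to -4; for the ion to be 2−, Pt = +2.

(ethylenediamine)difluoro(glycinato)tantalum(V) difluorodiisothiocyanatoplatinate(II)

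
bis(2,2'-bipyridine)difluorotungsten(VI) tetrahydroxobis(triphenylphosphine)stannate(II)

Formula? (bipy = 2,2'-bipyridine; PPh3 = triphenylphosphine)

Cation [W…]: ligand charges -2, W(VI) ⇒ ion charge 4+.
Anion [Sn…]: ligand charges -4, Sn(II) ⇒ ion charge 2−.

[W(bipy)2F2][Sn(OH)4(PPh3)2]2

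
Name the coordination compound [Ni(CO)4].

tetracarbonylnickel(0)

There is no counter-ion, so the complex is neutral overall.
Ligand charges: 4×carbonyl (neutral); total 0. So Ni + (0) = 0, giving Ni = 0.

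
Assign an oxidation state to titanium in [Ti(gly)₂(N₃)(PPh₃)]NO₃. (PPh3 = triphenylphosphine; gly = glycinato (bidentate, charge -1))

1 nitrate outside the brackets (-1 each) → the complex ion is 1+.
Ligand charges: 1×N3 = -1; 1×PPh3 neutral; 2×gly = -2; sum -3.
Ti + (-3) = 1+ ⇒ Ti is +4.

+4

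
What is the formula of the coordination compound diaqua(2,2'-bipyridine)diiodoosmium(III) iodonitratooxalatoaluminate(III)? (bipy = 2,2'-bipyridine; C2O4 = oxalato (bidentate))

Cation [Os…]: ligand charges -2, Os(III) ⇒ ion charge 1+.
Anion [Al…]: ligand charges -4, Al(III) ⇒ ion charge 1−.

[Os(bipy)(H2O)2I2][Al(C2O4)I(NO3)]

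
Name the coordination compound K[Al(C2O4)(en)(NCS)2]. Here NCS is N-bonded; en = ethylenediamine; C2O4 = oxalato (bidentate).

potassium (ethylenediamine)diisothiocyanatooxalatoaluminate(III)

The 1 potassium counter-ion carries a total charge of +1, so each complex ion is 1−.
Ligand charges: 2×isothiocyanato (-1 each), 1×ethylenediamine (neutral), 1×oxalato (-2 each); total -4. So Al + (-4) = 1−, giving Al = +3.
Ligands are named alphabetically: ethylenediamine before isothiocyanato before oxalato.
The complex ion is anionic, so aluminium takes the -ate form aluminate(III).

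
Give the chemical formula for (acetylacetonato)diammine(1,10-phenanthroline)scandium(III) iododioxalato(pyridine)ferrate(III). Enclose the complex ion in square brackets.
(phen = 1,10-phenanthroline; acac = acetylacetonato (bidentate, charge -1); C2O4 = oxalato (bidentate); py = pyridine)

Cation [Sc…]: ligand charges -1, Sc(III) ⇒ ion charge 2+.
Anion [Fe…]: ligand charges -5, Fe(III) ⇒ ion charge 2−.
One 2+ cation balances one 2− anion.

[Sc(acac)(NH3)2(phen)][Fe(C2O4)2I(py)]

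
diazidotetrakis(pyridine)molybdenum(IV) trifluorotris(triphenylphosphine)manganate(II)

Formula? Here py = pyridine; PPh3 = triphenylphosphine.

Cation [Mo…]: ligand charges -2, Mo(IV) ⇒ ion charge 2+.
Anion [Mn…]: ligand charges -3, Mn(II) ⇒ ion charge 1−.
One 2+ cation requires 2 of the 1− anion.

[Mo(N3)2(py)4][MnF3(PPh3)3]2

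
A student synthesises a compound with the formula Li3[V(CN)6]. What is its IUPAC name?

lithium hexacyanovanadate(III)

The 3 lithium counter-ions carry a total charge of +3, so each complex ion is 3−.
Ligand charges: 6×cyano (-1 each); total -6. So V + (-6) = 3−, giving V = +3.
The complex ion is anionic, so vanadium takes the -ate form vanadate(III).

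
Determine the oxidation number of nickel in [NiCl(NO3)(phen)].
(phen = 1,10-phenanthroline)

+2

No counter-ion: the bracketed complex is neutral.
Ligand charges: 1×phen neutral; 1×NO3 = -1; 1×Cl = -1; sum -2.
Ni + (-2) = 0 ⇒ Ni is +2.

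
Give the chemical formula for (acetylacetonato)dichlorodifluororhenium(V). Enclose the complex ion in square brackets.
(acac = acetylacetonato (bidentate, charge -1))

Ligands: 2 chloro (Cl, -1), 2 fluoro (F, -1), 1 acetylacetonato (acac, -1). Ligand charge sum = -5.
With Re in oxidation state +5, the complex ion is [Re...].

[Re(acac)Cl2F2]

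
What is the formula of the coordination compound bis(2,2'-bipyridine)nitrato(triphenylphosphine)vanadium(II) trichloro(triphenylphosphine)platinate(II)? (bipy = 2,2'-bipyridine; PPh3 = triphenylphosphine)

Cation [V…]: ligand charges -1, V(II) ⇒ ion charge 1+.
Anion [Pt…]: ligand charges -3, Pt(II) ⇒ ion charge 1−.
One 1+ cation balances one 1− anion.

[V(bipy)2(NO3)(PPh3)][PtCl3(PPh3)]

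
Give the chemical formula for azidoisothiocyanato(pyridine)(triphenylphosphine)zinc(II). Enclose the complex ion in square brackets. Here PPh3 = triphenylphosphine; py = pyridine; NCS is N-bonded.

Ligands: 1 triphenylphosphine (PPh3, neutral), 1 pyridine (py, neutral), 1 isothiocyanato (NCS, -1), 1 azido (N3, -1). Ligand charge sum = -2.
With Zn in oxidation state +2, the complex ion is [Zn...].

[Zn(N3)(NCS)(PPh3)(py)]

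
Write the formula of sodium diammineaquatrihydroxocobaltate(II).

Ligands: 1 aqua (H2O, neutral), 2 ammine (NH3, neutral), 3 hydroxo (OH, -1). Ligand charge sum = -3.
Charge balance with sodium (+1) requires 1 complex ion per 1 sodium.

Na[Co(H2O)(NH3)2(OH)3]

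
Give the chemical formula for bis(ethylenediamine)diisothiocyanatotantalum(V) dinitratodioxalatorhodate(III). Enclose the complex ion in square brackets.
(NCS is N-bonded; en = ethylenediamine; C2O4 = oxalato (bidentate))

[Ta(en)2(NCS)2][Rh(C2O4)2(NO3)2]

Cation [Ta…]: ligand charges -2, Ta(V) ⇒ ion charge 3+.
Anion [Rh…]: ligand charges -6, Rh(III) ⇒ ion charge 3−.
One 3+ cation balances one 3− anion.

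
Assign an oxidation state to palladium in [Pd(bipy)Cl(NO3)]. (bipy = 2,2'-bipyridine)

No counter-ion: the bracketed complex is neutral.
Ligand charges: 1×Cl = -1; 1×NO3 = -1; 1×bipy neutral; sum -2.
Pd + (-2) = 0 ⇒ Pd is +2.

+2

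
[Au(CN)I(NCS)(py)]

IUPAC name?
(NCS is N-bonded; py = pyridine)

cyanoiodoisothiocyanato(pyridine)gold(III)

There is no counter-ion, so the complex is neutral overall.
Ligand charges: 1×cyano (-1 each), 1×isothiocyanato (-1 each), 1×iodo (-1 each), 1×pyridine (neutral); total -3. So Au + (-3) = 0, giving Au = +3.
Ligands are named alphabetically: cyano before iodo before isothiocyanato before pyridine.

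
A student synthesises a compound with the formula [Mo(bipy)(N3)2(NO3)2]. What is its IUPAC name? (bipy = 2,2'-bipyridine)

There is no counter-ion, so the complex is neutral overall.
Ligand charges: 2×nitrato (-1 each), 1×2,2'-bipyridine (neutral), 2×azido (-1 each); total -4. So Mo + (-4) = 0, giving Mo = +4.
Ligands are named alphabetically: azido before bipyridine before nitrato.

diazido(2,2'-bipyridine)dinitratomolybdenum(IV)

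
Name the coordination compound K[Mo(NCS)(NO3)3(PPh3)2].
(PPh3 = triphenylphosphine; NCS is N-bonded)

The 1 potassium counter-ion carries a total charge of +1, so each complex ion is 1−.
Ligand charges: 2×triphenylphosphine (neutral), 1×isothiocyanato (-1 each), 3×nitrato (-1 each); total -4. So Mo + (-4) = 1−, giving Mo = +3.
Ligands are named alphabetically: isothiocyanato before nitrato before triphenylphosphine.
The complex ion is anionic, so molybdenum takes the -ate form molybdate(III).

potassium isothiocyanatotrinitratobis(triphenylphosphine)molybdate(III)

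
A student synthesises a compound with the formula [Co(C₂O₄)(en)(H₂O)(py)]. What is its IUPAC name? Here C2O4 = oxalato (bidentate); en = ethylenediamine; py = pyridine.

There is no counter-ion, so the complex is neutral overall.
Ligand charges: 1×aqua (neutral), 1×oxalato (-2 each), 1×ethylenediamine (neutral), 1×pyridine (neutral); total -2. So Co + (-2) = 0, giving Co = +2.
Ligands are named alphabetically: aqua before ethylenediamine before oxalato before pyridine.

aqua(ethylenediamine)oxalato(pyridine)cobalt(II)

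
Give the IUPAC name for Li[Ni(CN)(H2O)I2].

The 1 lithium counter-ion carries a total charge of +1, so each complex ion is 1−.
Ligand charges: 1×aqua (neutral), 2×iodo (-1 each), 1×cyano (-1 each); total -3. So Ni + (-3) = 1−, giving Ni = +2.
Ligands are named alphabetically: aqua before cyano before iodo.
The complex ion is anionic, so nickel takes the -ate form nickelate(II).

lithium aquacyanodiiodonickelate(II)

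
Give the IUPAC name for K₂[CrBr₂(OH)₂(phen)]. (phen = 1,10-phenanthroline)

potassium dibromodihydroxo(1,10-phenanthroline)chromate(II)

The 2 potassium counter-ions carry a total charge of +2, so each complex ion is 2−.
Ligand charges: 2×bromo (-1 each), 2×hydroxo (-1 each), 1×1,10-phenanthroline (neutral); total -4. So Cr + (-4) = 2−, giving Cr = +2.
Ligands are named alphabetically: bromo before hydroxo before phenanthroline.
The complex ion is anionic, so chromium takes the -ate form chromate(II).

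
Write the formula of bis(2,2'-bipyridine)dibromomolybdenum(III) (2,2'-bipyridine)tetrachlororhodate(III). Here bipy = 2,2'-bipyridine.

[Mo(bipy)2Br2][Rh(bipy)Cl4]

Cation [Mo…]: ligand charges -2, Mo(III) ⇒ ion charge 1+.
Anion [Rh…]: ligand charges -4, Rh(III) ⇒ ion charge 1−.
One 1+ cation balances one 1− anion.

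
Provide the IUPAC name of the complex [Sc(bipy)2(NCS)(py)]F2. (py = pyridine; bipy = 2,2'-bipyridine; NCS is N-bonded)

bis(2,2'-bipyridine)isothiocyanato(pyridine)scandium(III) fluoride

The 2 fluoride counter-ions carry a total charge of -2, so each complex ion is 2+.
Ligand charges: 1×pyridine (neutral), 2×2,2'-bipyridine (neutral), 1×isothiocyanato (-1 each); total -1. So Sc + (-1) = 2+, giving Sc = +3.
Ligands are named alphabetically: bipyridine before isothiocyanato before pyridine.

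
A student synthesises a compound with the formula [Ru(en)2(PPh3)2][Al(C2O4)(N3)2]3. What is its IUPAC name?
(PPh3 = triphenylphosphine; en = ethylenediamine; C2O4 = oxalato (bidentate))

bis(ethylenediamine)bis(triphenylphosphine)ruthenium(III) diazidooxalatoaluminate(III)

Aluminium is always +3 in its complexes; the anion's ligand charges sum to -4, so the complex anion is 1−.
With 3 anions per cation, the cation must be 3×1 = 3+.
Cation: ligand charges sum to 0; for the ion to be 3+, Ru = +3.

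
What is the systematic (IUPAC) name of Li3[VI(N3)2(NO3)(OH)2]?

lithium diazidodihydroxoiodonitratovanadate(III)

The 3 lithium counter-ions carry a total charge of +3, so each complex ion is 3−.
Ligand charges: 1×nitrato (-1 each), 1×iodo (-1 each), 2×azido (-1 each), 2×hydroxo (-1 each); total -6. So V + (-6) = 3−, giving V = +3.
Ligands are named alphabetically: azido before hydroxo before iodo before nitrato.
The complex ion is anionic, so vanadium takes the -ate form vanadate(III).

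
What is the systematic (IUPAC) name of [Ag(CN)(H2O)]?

aquacyanosilver(I)

There is no counter-ion, so the complex is neutral overall.
Ligand charges: 1×aqua (neutral), 1×cyano (-1 each); total -1. So Ag + (-1) = 0, giving Ag = +1.
Ligands are named alphabetically: aqua before cyano.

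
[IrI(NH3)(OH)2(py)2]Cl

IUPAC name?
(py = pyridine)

amminedihydroxoiodobis(pyridine)iridium(IV) chloride

The 1 chloride counter-ion carries a total charge of -1, so each complex ion is 1+.
Ligand charges: 2×pyridine (neutral), 1×iodo (-1 each), 1×ammine (neutral), 2×hydroxo (-1 each); total -3. So Ir + (-3) = 1+, giving Ir = +4.
Ligands are named alphabetically: ammine before hydroxo before iodo before pyridine.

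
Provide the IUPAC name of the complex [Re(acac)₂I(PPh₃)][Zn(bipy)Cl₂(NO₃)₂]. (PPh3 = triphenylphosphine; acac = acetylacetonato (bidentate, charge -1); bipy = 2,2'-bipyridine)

bis(acetylacetonato)iodo(triphenylphosphine)rhenium(V) (2,2'-bipyridine)dichlorodinitratozincate(II)

Zinc is always +2 in its complexes; the anion's ligand charges sum to -4, so the complex anion is 2−.
A 1:1 salt means the cation carries the equal and opposite charge, 2+.
Cation: ligand charges sum to -3; for the ion to be 2+, Re = +5.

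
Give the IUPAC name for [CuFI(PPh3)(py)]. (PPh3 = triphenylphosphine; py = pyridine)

There is no counter-ion, so the complex is neutral overall.
Ligand charges: 1×triphenylphosphine (neutral), 1×fluoro (-1 each), 1×pyridine (neutral), 1×iodo (-1 each); total -2. So Cu + (-2) = 0, giving Cu = +2.
Ligands are named alphabetically: fluoro before iodo before pyridine before triphenylphosphine.

fluoroiodo(pyridine)(triphenylphosphine)copper(II)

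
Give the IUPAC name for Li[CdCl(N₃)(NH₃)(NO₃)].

The 1 lithium counter-ion carries a total charge of +1, so each complex ion is 1−.
Ligand charges: 1×ammine (neutral), 1×azido (-1 each), 1×nitrato (-1 each), 1×chloro (-1 each); total -3. So Cd + (-3) = 1−, giving Cd = +2.
Ligands are named alphabetically: ammine before azido before chloro before nitrato.
The complex ion is anionic, so cadmium takes the -ate form cadmate(II).

lithium ammineazidochloronitratocadmate(II)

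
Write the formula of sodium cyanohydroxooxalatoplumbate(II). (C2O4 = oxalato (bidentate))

Na2[Pb(C2O4)(CN)(OH)]

Ligands: 1 cyano (CN, -1), 1 hydroxo (OH, -1), 1 oxalato (C2O4, -2). Ligand charge sum = -4.
With Pb in oxidation state +2, the complex ion is [Pb...]^2−.
Charge balance with sodium (+1) requires 1 complex ion per 2 sodium.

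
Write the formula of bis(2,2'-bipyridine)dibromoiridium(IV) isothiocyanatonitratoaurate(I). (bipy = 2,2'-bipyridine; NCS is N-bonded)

[Ir(bipy)2Br2][Au(NCS)(NO3)]2

Cation [Ir…]: ligand charges -2, Ir(IV) ⇒ ion charge 2+.
Anion [Au…]: ligand charges -2, Au(I) ⇒ ion charge 1−.
One 2+ cation requires 2 of the 1− anion.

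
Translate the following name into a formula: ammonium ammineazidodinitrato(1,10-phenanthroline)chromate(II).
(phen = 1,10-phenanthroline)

NH4[Cr(N3)(NH3)(NO3)2(phen)]

Ligands: 1 azido (N3, -1), 2 nitrato (NO3, -1), 1 1,10-phenanthroline (phen, neutral), 1 ammine (NH3, neutral). Ligand charge sum = -3.
With Cr in oxidation state +2, the complex ion is [Cr...]^1−.
Charge balance with ammonium (+1) requires 1 complex ion per 1 ammonium.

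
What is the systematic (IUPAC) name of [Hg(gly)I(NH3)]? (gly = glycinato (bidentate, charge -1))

ammine(glycinato)iodomercury(II)

There is no counter-ion, so the complex is neutral overall.
Ligand charges: 1×ammine (neutral), 1×glycinato (-1 each), 1×iodo (-1 each); total -2. So Hg + (-2) = 0, giving Hg = +2.
Ligands are named alphabetically: ammine before glycinato before iodo.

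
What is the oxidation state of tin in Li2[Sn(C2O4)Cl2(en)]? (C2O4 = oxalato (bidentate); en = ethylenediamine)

2 lithium outside the brackets (+1 each) → the complex ion is 2−.
Ligand charges: 2×Cl = -2; 1×C2O4 = -2; 1×en neutral; sum -4.
Sn + (-4) = 2− ⇒ Sn is +2.

+2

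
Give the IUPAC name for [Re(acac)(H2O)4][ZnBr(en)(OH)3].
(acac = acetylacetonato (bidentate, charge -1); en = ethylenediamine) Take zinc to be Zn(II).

(acetylacetonato)tetraaquarhenium(III) bromo(ethylenediamine)trihydroxozincate(II)

Both ions are complex: the cation is named first with the plain metal name, the anion second with the -ate form; each ion's ligands are alphabetised independently.
Zn is given as +2; the anion's ligand charges sum to -4, so the complex anion is 2−.
A 1:1 salt means the cation carries the equal and opposite charge, 2+.
Cation: ligand charges sum to -1; for the ion to be 2+, Re = +3.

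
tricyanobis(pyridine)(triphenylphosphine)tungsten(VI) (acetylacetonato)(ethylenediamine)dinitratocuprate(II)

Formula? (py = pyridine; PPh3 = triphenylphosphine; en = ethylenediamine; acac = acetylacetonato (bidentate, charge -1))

[W(CN)3(PPh3)(py)2][Cu(acac)(en)(NO3)2]3

Cation [W…]: ligand charges -3, W(VI) ⇒ ion charge 3+.
Anion [Cu…]: ligand charges -3, Cu(II) ⇒ ion charge 1−.
One 3+ cation requires 3 of the 1− anion.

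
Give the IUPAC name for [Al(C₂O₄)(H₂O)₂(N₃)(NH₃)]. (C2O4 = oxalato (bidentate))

There is no counter-ion, so the complex is neutral overall.
Ligand charges: 2×aqua (neutral), 1×azido (-1 each), 1×oxalato (-2 each), 1×ammine (neutral); total -3. So Al + (-3) = 0, giving Al = +3.
Ligands are named alphabetically: ammine before aqua before azido before oxalato.

amminediaquaazidooxalatoaluminium(III)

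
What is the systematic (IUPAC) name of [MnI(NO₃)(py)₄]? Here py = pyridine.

iodonitratotetrakis(pyridine)manganese(II)

There is no counter-ion, so the complex is neutral overall.
Ligand charges: 4×pyridine (neutral), 1×nitrato (-1 each), 1×iodo (-1 each); total -2. So Mn + (-2) = 0, giving Mn = +2.
Ligands are named alphabetically: iodo before nitrato before pyridine.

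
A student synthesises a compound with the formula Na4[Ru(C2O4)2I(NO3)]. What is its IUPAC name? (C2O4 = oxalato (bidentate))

sodium iodonitratodioxalatoruthenate(II)

The 4 sodium counter-ions carry a total charge of +4, so each complex ion is 4−.
Ligand charges: 1×iodo (-1 each), 2×oxalato (-2 each), 1×nitrato (-1 each); total -6. So Ru + (-6) = 4−, giving Ru = +2.
The complex ion is anionic, so ruthenium takes the -ate form ruthenate(II).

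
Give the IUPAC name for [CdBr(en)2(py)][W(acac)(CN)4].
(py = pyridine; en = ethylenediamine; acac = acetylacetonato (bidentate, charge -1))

Both ions are complex: the cation is named first with the plain metal name, the anion second with the -ate form; each ion's ligands are alphabetised independently.
Cadmium is always +2 in its complexes; the cation's ligand charges sum to -1, so the complex cation is 1+.
A 1:1 salt means the anion carries the equal and opposite charge, 1−.
Anion: ligand charges sum to -5; for the ion to be 1−, W = +4.

bromobis(ethylenediamine)(pyridine)cadmium(II) (acetylacetonato)tetracyanotungstate(IV)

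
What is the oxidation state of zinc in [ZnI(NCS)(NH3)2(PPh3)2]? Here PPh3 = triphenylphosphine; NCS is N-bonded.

No counter-ion: the bracketed complex is neutral.
Ligand charges: 1×I = -1; 2×PPh3 neutral; 2×NH3 neutral; 1×NCS = -1; sum -2.
Zn + (-2) = 0 ⇒ Zn is +2.

+2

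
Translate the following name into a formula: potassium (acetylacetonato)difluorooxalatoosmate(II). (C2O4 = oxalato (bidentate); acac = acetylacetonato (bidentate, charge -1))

K3[Os(acac)(C2O4)F2]

Ligands: 2 fluoro (F, -1), 1 oxalato (C2O4, -2), 1 acetylacetonato (acac, -1). Ligand charge sum = -5.
With Os in oxidation state +2, the complex ion is [Os...]^3−.
Charge balance with potassium (+1) requires 1 complex ion per 3 potassium.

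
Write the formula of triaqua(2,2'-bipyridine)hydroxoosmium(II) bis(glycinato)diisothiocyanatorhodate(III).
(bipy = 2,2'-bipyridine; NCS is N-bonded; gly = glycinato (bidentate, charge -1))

[Os(bipy)(H2O)3(OH)][Rh(gly)2(NCS)2]

Cation [Os…]: ligand charges -1, Os(II) ⇒ ion charge 1+.
Anion [Rh…]: ligand charges -4, Rh(III) ⇒ ion charge 1−.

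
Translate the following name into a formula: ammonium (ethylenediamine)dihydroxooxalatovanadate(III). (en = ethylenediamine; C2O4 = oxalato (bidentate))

Ligands: 2 hydroxo (OH, -1), 1 ethylenediamine (en, neutral), 1 oxalato (C2O4, -2). Ligand charge sum = -4.
With V in oxidation state +3, the complex ion is [V...]^1−.
Charge balance with ammonium (+1) requires 1 complex ion per 1 ammonium.

NH4[V(C2O4)(en)(OH)2]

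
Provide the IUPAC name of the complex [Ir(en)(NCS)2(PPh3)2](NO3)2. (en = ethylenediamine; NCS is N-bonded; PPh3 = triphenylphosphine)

The 2 nitrate counter-ions carry a total charge of -2, so each complex ion is 2+.
Ligand charges: 1×ethylenediamine (neutral), 2×isothiocyanato (-1 each), 2×triphenylphosphine (neutral); total -2. So Ir + (-2) = 2+, giving Ir = +4.
Ligands are named alphabetically: ethylenediamine before isothiocyanato before triphenylphosphine.

(ethylenediamine)diisothiocyanatobis(triphenylphosphine)iridium(IV) nitrate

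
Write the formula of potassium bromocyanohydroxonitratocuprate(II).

K2[CuBr(CN)(NO3)(OH)]

Ligands: 1 hydroxo (OH, -1), 1 cyano (CN, -1), 1 nitrato (NO3, -1), 1 bromo (Br, -1). Ligand charge sum = -4.
With Cu in oxidation state +2, the complex ion is [Cu...]^2−.
Charge balance with potassium (+1) requires 1 complex ion per 2 potassium.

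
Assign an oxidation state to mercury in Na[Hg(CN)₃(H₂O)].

+2

1 sodium outside the brackets (+1 each) → the complex ion is 1−.
Ligand charges: 3×CN = -3; 1×H2O neutral; sum -3.
Hg + (-3) = 1− ⇒ Hg is +2.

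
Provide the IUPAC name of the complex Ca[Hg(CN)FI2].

calcium cyanofluorodiiodomercurate(II)

The 1 calcium counter-ion carries a total charge of +2, so each complex ion is 2−.
Ligand charges: 2×iodo (-1 each), 1×fluoro (-1 each), 1×cyano (-1 each); total -4. So Hg + (-4) = 2−, giving Hg = +2.
The complex ion is anionic, so mercury takes the -ate form mercurate(II).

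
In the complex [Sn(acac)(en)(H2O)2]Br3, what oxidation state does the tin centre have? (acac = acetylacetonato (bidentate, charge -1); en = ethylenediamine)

3 bromide outside the brackets (-1 each) → the complex ion is 3+.
Ligand charges: 2×H2O neutral; 1×acac = -1; 1×en neutral; sum -1.
Sn + (-1) = 3+ ⇒ Sn is +4.

+4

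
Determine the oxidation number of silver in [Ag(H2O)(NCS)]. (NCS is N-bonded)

+1

No counter-ion: the bracketed complex is neutral.
Ligand charges: 1×H2O neutral; 1×NCS = -1; sum -1.
Ag + (-1) = 0 ⇒ Ag is +1.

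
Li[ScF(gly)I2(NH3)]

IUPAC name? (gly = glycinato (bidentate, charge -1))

lithium amminefluoro(glycinato)diiodoscandate(III)

The 1 lithium counter-ion carries a total charge of +1, so each complex ion is 1−.
Ligand charges: 1×fluoro (-1 each), 1×glycinato (-1 each), 1×ammine (neutral), 2×iodo (-1 each); total -4. So Sc + (-4) = 1−, giving Sc = +3.
Ligands are named alphabetically: ammine before fluoro before glycinato before iodo.
The complex ion is anionic, so scandium takes the -ate form scandate(III).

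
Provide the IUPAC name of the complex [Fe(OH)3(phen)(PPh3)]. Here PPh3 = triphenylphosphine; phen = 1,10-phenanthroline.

There is no counter-ion, so the complex is neutral overall.
Ligand charges: 3×hydroxo (-1 each), 1×triphenylphosphine (neutral), 1×1,10-phenanthroline (neutral); total -3. So Fe + (-3) = 0, giving Fe = +3.
Ligands are named alphabetically: hydroxo before phenanthroline before triphenylphosphine.

trihydroxo(1,10-phenanthroline)(triphenylphosphine)iron(III)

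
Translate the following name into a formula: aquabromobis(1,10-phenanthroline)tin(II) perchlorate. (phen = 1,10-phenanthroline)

Ligands: 1 aqua (H2O, neutral), 2 1,10-phenanthroline (phen, neutral), 1 bromo (Br, -1). Ligand charge sum = -1.
With Sn in oxidation state +2, the complex ion is [Sn...]^1+.
Charge balance with perchlorate (-1) requires 1 complex ion per 1 perchlorate.

[SnBr(H2O)(phen)2]ClO4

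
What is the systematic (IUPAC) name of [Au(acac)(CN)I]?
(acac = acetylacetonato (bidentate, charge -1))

There is no counter-ion, so the complex is neutral overall.
Ligand charges: 1×iodo (-1 each), 1×cyano (-1 each), 1×acetylacetonato (-1 each); total -3. So Au + (-3) = 0, giving Au = +3.
Ligands are named alphabetically: acetylacetonato before cyano before iodo.

(acetylacetonato)cyanoiodogold(III)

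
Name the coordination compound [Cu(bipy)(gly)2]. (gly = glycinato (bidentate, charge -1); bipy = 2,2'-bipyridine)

There is no counter-ion, so the complex is neutral overall.
Ligand charges: 2×glycinato (-1 each), 1×2,2'-bipyridine (neutral); total -2. So Cu + (-2) = 0, giving Cu = +2.
Ligands are named alphabetically: bipyridine before glycinato.

(2,2'-bipyridine)bis(glycinato)copper(II)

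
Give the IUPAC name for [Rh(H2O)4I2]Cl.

The 1 chloride counter-ion carries a total charge of -1, so each complex ion is 1+.
Ligand charges: 2×iodo (-1 each), 4×aqua (neutral); total -2. So Rh + (-2) = 1+, giving Rh = +3.
Ligands are named alphabetically: aqua before iodo.

tetraaquadiiodorhodium(III) chloride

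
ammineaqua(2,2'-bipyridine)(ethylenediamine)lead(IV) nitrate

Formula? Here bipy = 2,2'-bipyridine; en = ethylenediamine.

Ligands: 1 2,2'-bipyridine (bipy, neutral), 1 ethylenediamine (en, neutral), 1 aqua (H2O, neutral), 1 ammine (NH3, neutral). Ligand charge sum = 0.
With Pb in oxidation state +4, the complex ion is [Pb...]^4+.
Charge balance with nitrate (-1) requires 1 complex ion per 4 nitrate.

[Pb(bipy)(en)(H2O)(NH3)](NO3)4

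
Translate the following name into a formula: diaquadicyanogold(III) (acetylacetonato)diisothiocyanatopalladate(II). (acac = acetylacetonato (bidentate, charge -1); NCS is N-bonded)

Cation [Au…]: ligand charges -2, Au(III) ⇒ ion charge 1+.
Anion [Pd…]: ligand charges -3, Pd(II) ⇒ ion charge 1−.
One 1+ cation balances one 1− anion.

[Au(CN)2(H2O)2][Pd(acac)(NCS)2]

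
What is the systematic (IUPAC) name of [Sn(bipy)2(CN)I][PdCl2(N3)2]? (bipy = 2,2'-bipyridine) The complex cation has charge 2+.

bis(2,2'-bipyridine)cyanoiodotin(IV) diazidodichloropalladate(II)

Both ions are complex: the cation is named first with the plain metal name, the anion second with the -ate form; each ion's ligands are alphabetised independently.
The complex cation is given as 2+; its ligand charges sum to -2, so Sn = +4.
A 1:1 salt means the anion carries the equal and opposite charge, 2−.
Anion: ligand charges sum to -4; for the ion to be 2−, Pd = +2.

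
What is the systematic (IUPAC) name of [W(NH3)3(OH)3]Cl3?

The 3 chloride counter-ions carry a total charge of -3, so each complex ion is 3+.
Ligand charges: 3×ammine (neutral), 3×hydroxo (-1 each); total -3. So W + (-3) = 3+, giving W = +6.
Ligands are named alphabetically: ammine before hydroxo.

triamminetrihydroxotungsten(VI) chloride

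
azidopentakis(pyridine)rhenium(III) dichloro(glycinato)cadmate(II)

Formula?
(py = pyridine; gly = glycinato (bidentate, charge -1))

Cation [Re…]: ligand charges -1, Re(III) ⇒ ion charge 2+.
Anion [Cd…]: ligand charges -3, Cd(II) ⇒ ion charge 1−.
One 2+ cation requires 2 of the 1− anion.

[Re(N3)(py)5][CdCl2(gly)]2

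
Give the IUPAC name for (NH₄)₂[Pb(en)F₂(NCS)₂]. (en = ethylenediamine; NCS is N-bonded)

The 2 ammonium counter-ions carry a total charge of +2, so each complex ion is 2−.
Ligand charges: 1×ethylenediamine (neutral), 2×isothiocyanato (-1 each), 2×fluoro (-1 each); total -4. So Pb + (-4) = 2−, giving Pb = +2.
Ligands are named alphabetically: ethylenediamine before fluoro before isothiocyanato.
The complex ion is anionic, so lead takes the -ate form plumbate(II).

ammonium (ethylenediamine)difluorodiisothiocyanatoplumbate(II)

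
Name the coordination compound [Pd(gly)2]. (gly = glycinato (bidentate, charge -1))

There is no counter-ion, so the complex is neutral overall.
Ligand charges: 2×glycinato (-1 each); total -2. So Pd + (-2) = 0, giving Pd = +2.

bis(glycinato)palladium(II)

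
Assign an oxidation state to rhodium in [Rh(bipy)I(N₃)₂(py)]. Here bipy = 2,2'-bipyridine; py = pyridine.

+3

No counter-ion: the bracketed complex is neutral.
Ligand charges: 1×I = -1; 1×bipy neutral; 1×py neutral; 2×N3 = -2; sum -3.
Rh + (-3) = 0 ⇒ Rh is +3.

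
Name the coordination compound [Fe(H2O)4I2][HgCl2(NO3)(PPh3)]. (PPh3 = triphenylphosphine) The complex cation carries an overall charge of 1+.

Both ions are complex: the cation is named first with the plain metal name, the anion second with the -ate form; each ion's ligands are alphabetised independently.
The complex cation is given as 1+; its ligand charges sum to -2, so Fe = +3.
A 1:1 salt means the anion carries the equal and opposite charge, 1−.
Anion: ligand charges sum to -3; for the ion to be 1−, Hg = +2.

tetraaquadiiodoiron(III) dichloronitrato(triphenylphosphine)mercurate(II)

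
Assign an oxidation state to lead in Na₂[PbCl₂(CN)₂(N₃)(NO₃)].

+4

2 sodium outside the brackets (+1 each) → the complex ion is 2−.
Ligand charges: 1×N3 = -1; 2×Cl = -2; 1×NO3 = -1; 2×CN = -2; sum -6.
Pb + (-6) = 2− ⇒ Pb is +4.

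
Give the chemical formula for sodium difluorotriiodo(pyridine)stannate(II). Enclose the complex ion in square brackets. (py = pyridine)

Na3[SnF2I3(py)]

Ligands: 1 pyridine (py, neutral), 3 iodo (I, -1), 2 fluoro (F, -1). Ligand charge sum = -5.
Charge balance with sodium (+1) requires 1 complex ion per 3 sodium.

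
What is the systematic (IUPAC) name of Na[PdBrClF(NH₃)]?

sodium amminebromochlorofluoropalladate(II)

The 1 sodium counter-ion carries a total charge of +1, so each complex ion is 1−.
Ligand charges: 1×chloro (-1 each), 1×fluoro (-1 each), 1×ammine (neutral), 1×bromo (-1 each); total -3. So Pd + (-3) = 1−, giving Pd = +2.
Ligands are named alphabetically: ammine before bromo before chloro before fluoro.
The complex ion is anionic, so palladium takes the -ate form palladate(II).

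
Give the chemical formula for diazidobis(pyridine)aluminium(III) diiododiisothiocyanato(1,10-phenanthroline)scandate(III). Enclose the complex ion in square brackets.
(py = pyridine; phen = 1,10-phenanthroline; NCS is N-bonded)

Cation [Al…]: ligand charges -2, Al(III) ⇒ ion charge 1+.
Anion [Sc…]: ligand charges -4, Sc(III) ⇒ ion charge 1−.
One 1+ cation balances one 1− anion.

[Al(N3)2(py)2][ScI2(NCS)2(phen)]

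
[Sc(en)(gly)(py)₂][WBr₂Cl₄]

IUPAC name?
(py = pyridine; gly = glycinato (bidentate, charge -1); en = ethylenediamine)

Scandium is always +3 in its complexes; the cation's ligand charges sum to -1, so the complex cation is 2+.
A 1:1 salt means the anion carries the equal and opposite charge, 2−.
Anion: ligand charges sum to -6; for the ion to be 2−, W = +4.

(ethylenediamine)(glycinato)bis(pyridine)scandium(III) dibromotetrachlorotungstate(IV)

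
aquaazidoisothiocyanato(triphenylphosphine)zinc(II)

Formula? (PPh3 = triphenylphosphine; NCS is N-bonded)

[Zn(H2O)(N3)(NCS)(PPh3)]

Ligands: 1 triphenylphosphine (PPh3, neutral), 1 aqua (H2O, neutral), 1 azido (N3, -1), 1 isothiocyanato (NCS, -1). Ligand charge sum = -2.
With Zn in oxidation state +2, the complex ion is [Zn...].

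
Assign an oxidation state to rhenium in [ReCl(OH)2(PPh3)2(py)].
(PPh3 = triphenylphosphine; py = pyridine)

No counter-ion: the bracketed complex is neutral.
Ligand charges: 2×PPh3 neutral; 2×OH = -2; 1×py neutral; 1×Cl = -1; sum -3.
Re + (-3) = 0 ⇒ Re is +3.

+3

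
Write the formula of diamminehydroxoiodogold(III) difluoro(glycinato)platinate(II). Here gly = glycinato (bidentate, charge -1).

[AuI(NH3)2(OH)][PtF2(gly)]

Cation [Au…]: ligand charges -2, Au(III) ⇒ ion charge 1+.
Anion [Pt…]: ligand charges -3, Pt(II) ⇒ ion charge 1−.
One 1+ cation balances one 1− anion.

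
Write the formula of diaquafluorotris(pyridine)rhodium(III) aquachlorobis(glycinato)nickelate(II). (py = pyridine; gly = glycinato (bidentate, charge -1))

Cation [Rh…]: ligand charges -1, Rh(III) ⇒ ion charge 2+.
Anion [Ni…]: ligand charges -3, Ni(II) ⇒ ion charge 1−.

[RhF(H2O)2(py)3][NiCl(gly)2(H2O)]2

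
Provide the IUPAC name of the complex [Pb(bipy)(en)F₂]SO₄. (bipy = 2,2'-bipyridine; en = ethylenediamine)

(2,2'-bipyridine)(ethylenediamine)difluorolead(IV) sulfate

The 1 sulfate counter-ion carries a total charge of -2, so each complex ion is 2+.
Ligand charges: 2×fluoro (-1 each), 1×2,2'-bipyridine (neutral), 1×ethylenediamine (neutral); total -2. So Pb + (-2) = 2+, giving Pb = +4.
Ligands are named alphabetically: bipyridine before ethylenediamine before fluoro.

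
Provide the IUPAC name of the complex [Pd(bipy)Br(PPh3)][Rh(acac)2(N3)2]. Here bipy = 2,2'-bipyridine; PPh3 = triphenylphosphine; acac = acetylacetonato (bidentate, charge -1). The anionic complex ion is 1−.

Both ions are complex: the cation is named first with the plain metal name, the anion second with the -ate form; each ion's ligands are alphabetised independently.
The complex anion is given as 1−; its ligand charges sum to -4, so Rh = +3.
A 1:1 salt means the cation carries the equal and opposite charge, 1+.
Cation: ligand charges sum to -1; for the ion to be 1+, Pd = +2.

(2,2'-bipyridine)bromo(triphenylphosphine)palladium(II) bis(acetylacetonato)diazidorhodate(III)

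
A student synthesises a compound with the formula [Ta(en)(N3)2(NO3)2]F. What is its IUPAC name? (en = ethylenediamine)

diazido(ethylenediamine)dinitratotantalum(V) fluoride

The 1 fluoride counter-ion carries a total charge of -1, so each complex ion is 1+.
Ligand charges: 2×azido (-1 each), 2×nitrato (-1 each), 1×ethylenediamine (neutral); total -4. So Ta + (-4) = 1+, giving Ta = +5.
Ligands are named alphabetically: azido before ethylenediamine before nitrato.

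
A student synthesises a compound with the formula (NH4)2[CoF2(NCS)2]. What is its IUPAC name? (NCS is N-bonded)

The 2 ammonium counter-ions carry a total charge of +2, so each complex ion is 2−.
Ligand charges: 2×isothiocyanato (-1 each), 2×fluoro (-1 each); total -4. So Co + (-4) = 2−, giving Co = +2.
The complex ion is anionic, so cobalt takes the -ate form cobaltate(II).

ammonium difluorodiisothiocyanatocobaltate(II)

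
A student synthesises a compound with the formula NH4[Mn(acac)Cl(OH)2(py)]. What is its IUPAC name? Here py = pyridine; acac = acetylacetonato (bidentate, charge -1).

The 1 ammonium counter-ion carries a total charge of +1, so each complex ion is 1−.
Ligand charges: 1×pyridine (neutral), 2×hydroxo (-1 each), 1×chloro (-1 each), 1×acetylacetonato (-1 each); total -4. So Mn + (-4) = 1−, giving Mn = +3.
Ligands are named alphabetically: acetylacetonato before chloro before hydroxo before pyridine.
The complex ion is anionic, so manganese takes the -ate form manganate(III).

ammonium (acetylacetonato)chlorodihydroxo(pyridine)manganate(III)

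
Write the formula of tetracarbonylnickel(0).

[Ni(CO)4]

Ligands: 4 carbonyl (CO, neutral). Ligand charge sum = 0.
With Ni in oxidation state 0, the complex ion is [Ni...].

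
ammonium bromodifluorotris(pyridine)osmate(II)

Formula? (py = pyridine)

Ligands: 1 bromo (Br, -1), 3 pyridine (py, neutral), 2 fluoro (F, -1). Ligand charge sum = -3.
With Os in oxidation state +2, the complex ion is [Os...]^1−.
Charge balance with ammonium (+1) requires 1 complex ion per 1 ammonium.

NH4[OsBrF2(py)3]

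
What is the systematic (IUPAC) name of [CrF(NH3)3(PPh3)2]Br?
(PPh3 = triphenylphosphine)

triamminefluorobis(triphenylphosphine)chromium(II) bromide

The 1 bromide counter-ion carries a total charge of -1, so each complex ion is 1+.
Ligand charges: 1×fluoro (-1 each), 2×triphenylphosphine (neutral), 3×ammine (neutral); total -1. So Cr + (-1) = 1+, giving Cr = +2.
Ligands are named alphabetically: ammine before fluoro before triphenylphosphine.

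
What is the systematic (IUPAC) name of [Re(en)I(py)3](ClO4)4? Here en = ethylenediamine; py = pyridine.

The 4 perchlorate counter-ions carry a total charge of -4, so each complex ion is 4+.
Ligand charges: 1×ethylenediamine (neutral), 3×pyridine (neutral), 1×iodo (-1 each); total -1. So Re + (-1) = 4+, giving Re = +5.
Ligands are named alphabetically: ethylenediamine before iodo before pyridine.

(ethylenediamine)iodotris(pyridine)rhenium(V) perchlorate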